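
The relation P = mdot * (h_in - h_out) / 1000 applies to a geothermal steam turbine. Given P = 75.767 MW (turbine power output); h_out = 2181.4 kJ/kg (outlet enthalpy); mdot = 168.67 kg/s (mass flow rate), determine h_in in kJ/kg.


h_in = h_out + P * 1000 / mdot
h_in = 2181.4 + 75.767 * 1000 / 168.67
h_in = 2630.6 kJ/kg


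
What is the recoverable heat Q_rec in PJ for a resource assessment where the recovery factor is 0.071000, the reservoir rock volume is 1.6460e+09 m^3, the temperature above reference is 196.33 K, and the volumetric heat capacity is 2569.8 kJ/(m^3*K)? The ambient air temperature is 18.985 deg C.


Step 1: Q_s = Vr*rhoc*dT/1e12 = 1.6460e+09*2569.8*196.33/1e12 = 830.4545 PJ
Step 2: Q_rec = Q_s * RF = 830.4545 * 0.071 = 58.962 PJ
Q_rec = 58.962 PJ


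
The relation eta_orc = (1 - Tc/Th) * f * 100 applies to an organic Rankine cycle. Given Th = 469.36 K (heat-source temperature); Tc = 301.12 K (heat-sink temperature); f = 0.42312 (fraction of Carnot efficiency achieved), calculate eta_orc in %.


eta_orc = (1 - Tc/Th) * f * 100
eta_orc = (1 - 301.12/469.36) * 0.42312 * 100
eta_orc = 15.167 %


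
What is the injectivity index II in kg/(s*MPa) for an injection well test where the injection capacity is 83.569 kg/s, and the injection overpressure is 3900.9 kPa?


II = mdot * 1000 / dP
II = 83.569 * 1000 / 3900.9
II = 21.423 kg/(s*MPa)


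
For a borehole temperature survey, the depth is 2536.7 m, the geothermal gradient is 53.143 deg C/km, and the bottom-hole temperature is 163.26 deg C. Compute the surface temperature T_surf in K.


T_surf = T_d - grad * d / 1000
T_surf = 163.26 - 53.143 * 2536.7 / 1000
T_surf = 28.45215 deg C
Convert to K: 28.45215 + 273.15 = 301.60 K
T_surf = 301.60 K


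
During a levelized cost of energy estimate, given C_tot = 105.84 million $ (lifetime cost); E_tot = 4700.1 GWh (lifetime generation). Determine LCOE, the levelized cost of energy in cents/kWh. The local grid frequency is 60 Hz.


LCOE = C_tot / E_tot * 100
LCOE = 105.84 / 4700.1 * 100
LCOE = 2.2519 cents/kWh


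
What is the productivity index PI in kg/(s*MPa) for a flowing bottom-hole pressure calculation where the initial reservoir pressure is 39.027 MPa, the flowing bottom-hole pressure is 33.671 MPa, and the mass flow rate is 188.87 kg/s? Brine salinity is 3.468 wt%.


PI = mdot / (P_i - P_wf)
PI = 188.87 / (39.027 - 33.671)
PI = 35.263 kg/(s*MPa)


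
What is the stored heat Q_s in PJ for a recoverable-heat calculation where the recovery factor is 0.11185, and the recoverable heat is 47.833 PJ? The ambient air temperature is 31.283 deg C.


Q_s = Q_rec / RF
Q_s = 47.833 / 0.11185
Q_s = 427.65 PJ


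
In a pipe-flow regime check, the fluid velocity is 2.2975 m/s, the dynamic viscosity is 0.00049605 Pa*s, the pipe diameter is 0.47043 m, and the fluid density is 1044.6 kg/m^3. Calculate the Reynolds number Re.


Re = rho * vel * D / mu
Re = 1044.6 * 2.2975 * 0.47043 / 0.00049605
Re = 2.2760e+06


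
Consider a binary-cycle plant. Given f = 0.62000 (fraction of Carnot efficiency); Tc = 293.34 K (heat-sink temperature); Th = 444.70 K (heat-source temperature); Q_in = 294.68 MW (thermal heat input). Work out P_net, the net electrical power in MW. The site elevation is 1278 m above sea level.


Step 1: eta = (1 - Tc/Th)*f = (1 - 293.34/444.7)*0.62 = 0.2110259
Step 2: P_net = eta * Q_in = 0.2110259 * 294.68 = 62.185 MW
P_net = 62.185 MW


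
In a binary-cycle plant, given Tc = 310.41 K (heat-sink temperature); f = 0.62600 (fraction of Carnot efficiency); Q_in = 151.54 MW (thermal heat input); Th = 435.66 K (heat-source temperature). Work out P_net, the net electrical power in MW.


Step 1: eta = (1 - Tc/Th)*f = (1 - 310.41/435.66)*0.626 = 0.1799718
Step 2: P_net = eta * Q_in = 0.1799718 * 151.54 = 27.273 MW
P_net = 27.273 MW


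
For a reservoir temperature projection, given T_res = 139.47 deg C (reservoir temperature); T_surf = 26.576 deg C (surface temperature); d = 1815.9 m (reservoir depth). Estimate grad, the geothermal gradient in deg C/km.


grad = (T_res - T_surf) / d * 1000
grad = (139.47 - 26.576) / 1815.9 * 1000
grad = 62.170 deg C/km


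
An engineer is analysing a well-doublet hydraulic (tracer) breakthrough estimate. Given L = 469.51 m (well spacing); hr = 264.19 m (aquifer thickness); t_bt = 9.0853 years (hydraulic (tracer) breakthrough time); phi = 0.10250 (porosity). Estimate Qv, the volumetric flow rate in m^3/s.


Qv = pi*hr*phi*L^2 / (3*t_bt*365.25*86400)
Qv = pi*264.19*0.10250*469.51^2 / (3*9.0853*365.25*86400)
Qv = 0.021803 m^3/s


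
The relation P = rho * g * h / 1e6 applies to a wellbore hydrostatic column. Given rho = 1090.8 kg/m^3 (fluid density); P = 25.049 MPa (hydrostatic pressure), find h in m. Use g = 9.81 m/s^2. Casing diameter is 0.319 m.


h = P * 1e6 / (g * rho)
h = 25.049 * 1e6 / (9.81 * 1090.8)
h = 2340.9 m


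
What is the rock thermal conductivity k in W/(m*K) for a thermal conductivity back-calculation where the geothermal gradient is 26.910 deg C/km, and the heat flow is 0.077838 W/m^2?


k = q / (grad / 1000)
k = 0.077838 / (26.910 / 1000)
k = 2.8925 W/(m*K)


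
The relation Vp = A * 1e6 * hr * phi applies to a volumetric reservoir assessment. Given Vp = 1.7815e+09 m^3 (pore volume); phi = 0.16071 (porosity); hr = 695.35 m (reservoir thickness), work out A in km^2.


A = Vp / (1e6 * hr * phi)
A = 1.7815e+09 / (1e6 * 695.35 * 0.16071)
A = 15.942 km^2


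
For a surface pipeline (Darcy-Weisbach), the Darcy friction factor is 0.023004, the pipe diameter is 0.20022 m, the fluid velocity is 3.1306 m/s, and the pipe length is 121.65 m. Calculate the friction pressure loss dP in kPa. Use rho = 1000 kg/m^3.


dP = f * (L/D) * (rho*vel^2/2) / 1000
dP = 0.023004 * (121.65/0.20022) * (1000*3.1306^2/2) / 1000
dP = 68.491 kPa


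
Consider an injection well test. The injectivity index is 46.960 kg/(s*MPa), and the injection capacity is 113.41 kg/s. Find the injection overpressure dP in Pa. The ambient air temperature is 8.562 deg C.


dP = mdot * 1000 / II
dP = 113.41 * 1000 / 46.960
dP = 2415.034 kPa
Convert: 2415.034 kPa * 1000.0 = 2.4150e+06 Pa
dP = 2.4150e+06 Pa


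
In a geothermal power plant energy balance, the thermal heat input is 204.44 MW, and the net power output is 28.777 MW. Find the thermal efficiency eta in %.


eta = W_net / Q_in * 100
eta = 28.777 / 204.44 * 100
eta = 14.076 %


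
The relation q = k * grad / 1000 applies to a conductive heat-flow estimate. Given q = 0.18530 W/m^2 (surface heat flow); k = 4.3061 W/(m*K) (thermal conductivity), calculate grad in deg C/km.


grad = q * 1000 / k
grad = 0.18530 * 1000 / 4.3061
grad = 43.032 deg C/km


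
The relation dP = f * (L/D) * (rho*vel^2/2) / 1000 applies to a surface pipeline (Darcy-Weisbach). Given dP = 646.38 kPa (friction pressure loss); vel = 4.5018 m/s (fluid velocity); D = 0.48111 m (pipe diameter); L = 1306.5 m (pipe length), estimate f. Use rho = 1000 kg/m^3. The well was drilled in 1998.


f = dP*1000 / ((L/D)*(rho*vel^2/2))
f = 646.38*1000 / ((1306.5/0.48111)*(1000*4.5018^2/2))
f = 0.023490


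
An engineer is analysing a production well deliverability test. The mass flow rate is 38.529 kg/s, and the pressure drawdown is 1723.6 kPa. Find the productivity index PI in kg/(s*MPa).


PI = mdot * 1000 / dP
PI = 38.529 * 1000 / 1723.6
PI = 22.354 kg/(s*MPa)


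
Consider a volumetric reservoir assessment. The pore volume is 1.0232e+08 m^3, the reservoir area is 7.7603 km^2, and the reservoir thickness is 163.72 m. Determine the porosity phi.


phi = Vp / (A * 1e6 * hr)
phi = 1.0232e+08 / (7.7603 * 1e6 * 163.72)
phi = 0.080534


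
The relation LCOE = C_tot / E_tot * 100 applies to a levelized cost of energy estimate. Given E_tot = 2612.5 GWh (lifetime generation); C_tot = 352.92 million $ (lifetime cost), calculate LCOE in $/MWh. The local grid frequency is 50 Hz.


LCOE = C_tot / E_tot * 100
LCOE = 352.92 / 2612.5 * 100
LCOE = 13.50890 cents/kWh
Convert: 13.50890 cents/kWh * 10.0 = 135.09 $/MWh
LCOE = 135.09 $/MWh


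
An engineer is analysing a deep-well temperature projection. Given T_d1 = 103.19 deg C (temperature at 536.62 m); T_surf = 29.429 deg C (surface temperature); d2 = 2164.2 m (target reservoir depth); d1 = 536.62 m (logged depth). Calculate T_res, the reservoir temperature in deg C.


Step 1: grad = (T_d1 - T_surf)/d1 * 1000 = (103.19 - 29.429)/536.62 * 1000 = 137.4548 deg C/km
Step 2: T_res = T_surf + grad*d2/1000 = 29.429 + 137.4548*2164.2/1000 = 326.91 deg C
T_res = 326.91 deg C


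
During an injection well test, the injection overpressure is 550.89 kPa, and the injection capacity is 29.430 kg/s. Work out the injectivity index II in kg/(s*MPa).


II = mdot * 1000 / dP
II = 29.430 * 1000 / 550.89
II = 53.423 kg/(s*MPa)


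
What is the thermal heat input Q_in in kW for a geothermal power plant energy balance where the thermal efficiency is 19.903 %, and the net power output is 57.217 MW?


Q_in = W_net / (eta / 100)
Q_in = 57.217 / (19.903 / 100)
Q_in = 287.4793 MW
Convert: 287.4793 MW * 1000.0 = 2.8748e+05 kW
Q_in = 2.8748e+05 kW


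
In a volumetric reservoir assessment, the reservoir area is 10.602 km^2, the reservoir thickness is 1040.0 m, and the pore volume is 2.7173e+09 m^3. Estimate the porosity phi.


phi = Vp / (A * 1e6 * hr)
phi = 2.7173e+09 / (10.602 * 1e6 * 1040.0)
phi = 0.24644


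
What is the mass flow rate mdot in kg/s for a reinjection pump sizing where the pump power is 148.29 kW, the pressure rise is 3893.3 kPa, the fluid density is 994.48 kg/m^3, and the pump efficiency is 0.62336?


mdot = P_pump * rho * eta / dP
mdot = 148.29 * 994.48 * 0.62336 / 3893.3
mdot = 23.612 kg/s


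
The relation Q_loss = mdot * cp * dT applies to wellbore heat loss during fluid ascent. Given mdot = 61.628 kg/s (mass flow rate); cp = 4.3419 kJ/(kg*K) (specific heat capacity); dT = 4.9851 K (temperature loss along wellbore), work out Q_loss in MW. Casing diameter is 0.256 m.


Q_loss = mdot * cp * dT
Q_loss = 61.628 * 4.3419 * 4.9851
Q_loss = 1333.926 kW
Convert: 1333.926 kW * 0.001 = 1.3339 MW
Q_loss = 1.3339 MW


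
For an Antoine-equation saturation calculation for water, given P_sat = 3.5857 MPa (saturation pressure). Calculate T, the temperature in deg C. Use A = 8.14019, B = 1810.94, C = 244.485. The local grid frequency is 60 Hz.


T = B / (A - log10(P_sat * 760 / 0.101325)) - C
T = 1810.94 / (8.14019 - log10(3.5857 * 760 / 0.101325)) - 244.485
T = 243.57 deg C


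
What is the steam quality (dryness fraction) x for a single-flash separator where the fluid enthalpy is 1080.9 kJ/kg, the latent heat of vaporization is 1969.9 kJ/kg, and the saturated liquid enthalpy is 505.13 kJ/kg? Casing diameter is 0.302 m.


x = (h - hf) / hfg
x = (1080.9 - 505.13) / 1969.9
x = 0.29228


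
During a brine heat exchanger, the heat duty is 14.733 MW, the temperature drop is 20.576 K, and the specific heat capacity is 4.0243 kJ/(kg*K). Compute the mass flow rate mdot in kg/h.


mdot = Q * 1000 / (cp * dT)
mdot = 14.733 * 1000 / (4.0243 * 20.576)
mdot = 177.9262 kg/s
Convert: 177.9262 kg/s * 3600.0 = 6.4053e+05 kg/h
mdot = 6.4053e+05 kg/h


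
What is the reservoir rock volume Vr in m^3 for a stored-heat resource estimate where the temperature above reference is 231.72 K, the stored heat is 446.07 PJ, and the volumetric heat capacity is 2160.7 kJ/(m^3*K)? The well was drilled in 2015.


Vr = Q_s * 1e12 / (rhoc * dT)
Vr = 446.07 * 1e12 / (2160.7 * 231.72)
Vr = 8.9093e+08 m^3


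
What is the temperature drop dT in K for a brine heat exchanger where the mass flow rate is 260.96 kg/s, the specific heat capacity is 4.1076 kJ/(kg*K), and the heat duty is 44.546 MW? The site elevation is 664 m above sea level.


dT = Q * 1000 / (mdot * cp)
dT = 44.546 * 1000 / (260.96 * 4.1076)
dT = 41.557 K


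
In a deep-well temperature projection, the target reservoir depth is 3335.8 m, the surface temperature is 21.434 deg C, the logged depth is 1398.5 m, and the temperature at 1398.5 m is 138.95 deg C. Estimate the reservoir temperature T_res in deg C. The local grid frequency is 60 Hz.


Step 1: grad = (T_d1 - T_surf)/d1 * 1000 = (138.95 - 21.434)/1398.5 * 1000 = 84.03003 deg C/km
Step 2: T_res = T_surf + grad*d2/1000 = 21.434 + 84.03003*3335.8/1000 = 301.74 deg C
T_res = 301.74 deg C


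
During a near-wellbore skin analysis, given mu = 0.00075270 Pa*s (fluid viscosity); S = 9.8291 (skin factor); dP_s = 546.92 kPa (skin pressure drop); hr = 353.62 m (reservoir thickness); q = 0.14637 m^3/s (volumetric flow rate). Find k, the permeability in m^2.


k = S*q*mu / (2*pi*dP_s*1000*hr)
k = 9.8291*0.14637*0.00075270 / (2*pi*546.92*1000*353.62)
k = 8.9114e-13 m^2


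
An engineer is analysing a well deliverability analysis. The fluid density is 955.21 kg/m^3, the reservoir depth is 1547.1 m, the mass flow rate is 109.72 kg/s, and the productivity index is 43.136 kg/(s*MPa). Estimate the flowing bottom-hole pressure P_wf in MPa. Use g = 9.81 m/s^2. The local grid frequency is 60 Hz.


Step 1: P_i = rho*g*h/1e6 = 955.21*9.81*1547.1/1e6 = 14.49727 MPa
Step 2: P_wf = P_i - mdot/PI = 14.49727 - 109.72/43.136 = 11.954 MPa
P_wf = 11.954 MPa


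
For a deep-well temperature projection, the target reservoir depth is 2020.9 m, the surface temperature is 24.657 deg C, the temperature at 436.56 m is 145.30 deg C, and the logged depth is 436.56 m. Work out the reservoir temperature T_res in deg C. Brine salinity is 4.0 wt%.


Step 1: grad = (T_d1 - T_surf)/d1 * 1000 = (145.3 - 24.657)/436.56 * 1000 = 276.3492 deg C/km
Step 2: T_res = T_surf + grad*d2/1000 = 24.657 + 276.3492*2020.9/1000 = 583.13 deg C
T_res = 583.13 deg C


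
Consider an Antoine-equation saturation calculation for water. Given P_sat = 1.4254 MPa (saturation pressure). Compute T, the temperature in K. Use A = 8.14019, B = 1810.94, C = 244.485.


T = B / (A - log10(P_sat * 760 / 0.101325)) - C
T = 1810.94 / (8.14019 - log10(1.4254 * 760 / 0.101325)) - 244.485
T = 196.0091 deg C
Convert to K: 196.0091 + 273.15 = 469.16 K
T = 469.16 K


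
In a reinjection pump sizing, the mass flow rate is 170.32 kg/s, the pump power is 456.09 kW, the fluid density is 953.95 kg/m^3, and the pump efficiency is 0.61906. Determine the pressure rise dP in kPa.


dP = P_pump * rho * eta / mdot
dP = 456.09 * 953.95 * 0.61906 / 170.32
dP = 1581.4 kPa


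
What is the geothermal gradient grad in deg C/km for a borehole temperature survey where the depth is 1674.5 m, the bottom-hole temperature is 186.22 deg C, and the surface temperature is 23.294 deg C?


grad = (T_d - T_surf) / d * 1000
grad = (186.22 - 23.294) / 1674.5 * 1000
grad = 97.298 deg C/km


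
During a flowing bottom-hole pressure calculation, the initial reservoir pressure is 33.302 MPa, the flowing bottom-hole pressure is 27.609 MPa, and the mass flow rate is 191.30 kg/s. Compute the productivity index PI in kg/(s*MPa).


PI = mdot / (P_i - P_wf)
PI = 191.30 / (33.302 - 27.609)
PI = 33.603 kg/(s*MPa)


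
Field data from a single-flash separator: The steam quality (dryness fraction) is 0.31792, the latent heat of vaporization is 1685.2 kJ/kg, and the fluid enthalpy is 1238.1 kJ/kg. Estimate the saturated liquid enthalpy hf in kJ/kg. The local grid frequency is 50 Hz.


hf = h - x * hfg
hf = 1238.1 - 0.31792 * 1685.2
hf = 702.34 kJ/kg


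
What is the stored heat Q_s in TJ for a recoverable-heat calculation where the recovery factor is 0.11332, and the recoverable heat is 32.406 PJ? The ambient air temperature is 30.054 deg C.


Q_s = Q_rec / RF
Q_s = 32.406 / 0.11332
Q_s = 285.9689 PJ
Convert: 285.9689 PJ * 1000.0 = 2.8597e+05 TJ
Q_s = 2.8597e+05 TJ


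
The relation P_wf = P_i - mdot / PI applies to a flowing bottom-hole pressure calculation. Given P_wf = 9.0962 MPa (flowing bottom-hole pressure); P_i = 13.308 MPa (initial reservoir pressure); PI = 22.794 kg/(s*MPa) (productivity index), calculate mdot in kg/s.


mdot = (P_i - P_wf) * PI
mdot = (13.308 - 9.0962) * 22.794
mdot = 96.004 kg/s


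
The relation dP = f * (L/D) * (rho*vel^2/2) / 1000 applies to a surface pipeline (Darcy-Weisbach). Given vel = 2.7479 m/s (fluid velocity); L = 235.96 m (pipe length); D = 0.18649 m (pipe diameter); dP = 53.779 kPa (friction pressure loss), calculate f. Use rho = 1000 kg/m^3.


f = dP*1000 / ((L/D)*(rho*vel^2/2))
f = 53.779*1000 / ((235.96/0.18649)*(1000*2.7479^2/2))
f = 0.011258


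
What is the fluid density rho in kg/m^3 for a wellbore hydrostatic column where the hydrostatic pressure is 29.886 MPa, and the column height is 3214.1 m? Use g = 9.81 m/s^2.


rho = P * 1e6 / (g * h)
rho = 29.886 * 1e6 / (9.81 * 3214.1)
rho = 947.85 kg/m^3


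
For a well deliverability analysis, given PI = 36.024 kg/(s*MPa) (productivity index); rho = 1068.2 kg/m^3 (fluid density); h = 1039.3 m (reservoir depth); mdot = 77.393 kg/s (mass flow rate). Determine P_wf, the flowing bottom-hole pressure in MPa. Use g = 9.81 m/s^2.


Step 1: P_i = rho*g*h/1e6 = 1068.2*9.81*1039.3/1e6 = 10.89087 MPa
Step 2: P_wf = P_i - mdot/PI = 10.89087 - 77.393/36.024 = 8.7425 MPa
P_wf = 8.7425 MPa


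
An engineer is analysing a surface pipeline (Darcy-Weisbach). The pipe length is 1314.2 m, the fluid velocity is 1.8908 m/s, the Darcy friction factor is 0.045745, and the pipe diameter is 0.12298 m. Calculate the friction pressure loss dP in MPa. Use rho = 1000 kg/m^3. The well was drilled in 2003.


dP = f * (L/D) * (rho*vel^2/2) / 1000
dP = 0.045745 * (1314.2/0.12298) * (1000*1.8908^2/2) / 1000
dP = 873.8398 kPa
Convert: 873.8398 kPa * 0.001 = 0.87384 MPa
dP = 0.87384 MPa


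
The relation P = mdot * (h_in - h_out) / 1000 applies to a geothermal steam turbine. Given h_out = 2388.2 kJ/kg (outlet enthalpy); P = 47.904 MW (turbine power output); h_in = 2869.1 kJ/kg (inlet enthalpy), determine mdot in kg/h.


mdot = P * 1000 / (h_in - h_out)
mdot = 47.904 * 1000 / (2869.1 - 2388.2)
mdot = 99.61323 kg/s
Convert: 99.61323 kg/s * 3600.0 = 3.5861e+05 kg/h
mdot = 3.5861e+05 kg/h


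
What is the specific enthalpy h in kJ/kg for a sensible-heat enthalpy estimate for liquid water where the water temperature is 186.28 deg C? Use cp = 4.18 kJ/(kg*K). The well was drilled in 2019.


h = cp * T
h = 4.18 * 186.28
h = 778.65 kJ/kg


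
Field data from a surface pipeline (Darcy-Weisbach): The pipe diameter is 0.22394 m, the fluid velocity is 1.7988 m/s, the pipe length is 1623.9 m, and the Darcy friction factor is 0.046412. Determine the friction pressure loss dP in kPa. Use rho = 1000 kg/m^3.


dP = f * (L/D) * (rho*vel^2/2) / 1000
dP = 0.046412 * (1623.9/0.22394) * (1000*1.7988^2/2) / 1000
dP = 544.49 kPa


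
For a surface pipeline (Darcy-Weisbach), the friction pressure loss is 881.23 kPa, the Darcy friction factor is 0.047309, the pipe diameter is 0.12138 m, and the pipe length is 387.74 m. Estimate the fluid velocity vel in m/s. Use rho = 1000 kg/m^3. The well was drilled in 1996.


vel = sqrt(dP*1000*2*D / (f*L*rho))
vel = sqrt(881.23*1000*2*0.12138 / (0.047309*387.74*1000))
vel = 3.4150 m/s


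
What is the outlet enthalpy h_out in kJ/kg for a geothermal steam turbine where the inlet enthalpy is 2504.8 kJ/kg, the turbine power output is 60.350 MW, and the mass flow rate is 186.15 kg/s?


h_out = h_in - P * 1000 / mdot
h_out = 2504.8 - 60.350 * 1000 / 186.15
h_out = 2180.6 kJ/kg


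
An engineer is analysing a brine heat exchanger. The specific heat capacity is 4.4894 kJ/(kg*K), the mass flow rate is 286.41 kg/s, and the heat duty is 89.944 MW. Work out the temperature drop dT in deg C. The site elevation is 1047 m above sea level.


dT = Q * 1000 / (mdot * cp)
dT = 89.944 * 1000 / (286.41 * 4.4894)
dT = 69.95129 K
Convert (temperature difference, 1 K = 1 deg C): 69.95129 K = 69.95129 deg C
dT = 69.951 deg C


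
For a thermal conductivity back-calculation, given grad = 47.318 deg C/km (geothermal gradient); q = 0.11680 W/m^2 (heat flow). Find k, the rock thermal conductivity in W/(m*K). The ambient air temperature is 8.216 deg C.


k = q / (grad / 1000)
k = 0.11680 / (47.318 / 1000)
k = 2.4684 W/(m*K)


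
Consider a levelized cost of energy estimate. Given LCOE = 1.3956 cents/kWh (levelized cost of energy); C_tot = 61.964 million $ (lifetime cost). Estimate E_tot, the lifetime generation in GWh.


E_tot = C_tot / LCOE * 100
E_tot = 61.964 / 1.3956 * 100
E_tot = 4440.0 GWh


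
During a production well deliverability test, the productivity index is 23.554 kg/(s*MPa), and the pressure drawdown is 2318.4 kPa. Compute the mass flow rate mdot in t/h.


mdot = PI * dP / 1000
mdot = 23.554 * 2318.4 / 1000
mdot = 54.60759 kg/s
Convert: 54.60759 kg/s * 3.6 = 196.59 t/h
mdot = 196.59 t/h


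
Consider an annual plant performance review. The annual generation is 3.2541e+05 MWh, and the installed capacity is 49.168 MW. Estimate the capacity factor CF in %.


CF = E_a / (cap * 8760) * 100
CF = 3.2541e+05 / (49.168 * 8760) * 100
CF = 75.552 %


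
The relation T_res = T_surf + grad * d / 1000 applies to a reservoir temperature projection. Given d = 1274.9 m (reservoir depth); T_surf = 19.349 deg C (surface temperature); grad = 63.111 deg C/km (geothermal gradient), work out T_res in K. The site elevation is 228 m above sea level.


T_res = T_surf + grad * d / 1000
T_res = 19.349 + 63.111 * 1274.9 / 1000
T_res = 99.80921 deg C
Convert to K: 99.80921 + 273.15 = 372.96 K
T_res = 372.96 K


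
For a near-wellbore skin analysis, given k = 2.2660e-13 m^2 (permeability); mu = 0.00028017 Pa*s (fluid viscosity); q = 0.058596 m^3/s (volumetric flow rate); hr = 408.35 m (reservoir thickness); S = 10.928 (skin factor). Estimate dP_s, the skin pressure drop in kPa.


dP_s = S * q * mu / (2*pi*k*hr) / 1000
dP_s = 10.928 * 0.058596 * 0.00028017 / (2*pi*2.2660e-13*408.35) / 1000
dP_s = 308.57 kPa


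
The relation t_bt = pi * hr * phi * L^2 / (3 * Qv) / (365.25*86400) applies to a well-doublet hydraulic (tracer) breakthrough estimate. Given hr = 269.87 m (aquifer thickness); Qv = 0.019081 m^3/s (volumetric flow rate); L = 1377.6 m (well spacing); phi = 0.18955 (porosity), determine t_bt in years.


t_bt = pi * hr * phi * L^2 / (3 * Qv) / (365.25*86400)
t_bt = pi * 269.87 * 0.18955 * 1377.6^2 / (3 * 0.019081) / (365.25*86400)
t_bt = 168.83 years


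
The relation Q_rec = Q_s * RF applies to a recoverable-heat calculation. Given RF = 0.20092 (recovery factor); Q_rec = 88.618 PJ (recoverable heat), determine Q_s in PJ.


Q_s = Q_rec / RF
Q_s = 88.618 / 0.20092
Q_s = 441.06 PJ


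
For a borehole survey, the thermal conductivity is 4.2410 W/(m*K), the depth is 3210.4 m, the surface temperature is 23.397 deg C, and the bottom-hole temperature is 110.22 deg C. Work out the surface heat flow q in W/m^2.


Step 1: grad = (T_d - T_surf)/d * 1000 = (110.22 - 23.397)/3210.4 * 1000 = 27.04429 deg C/km
Step 2: q = k * grad / 1000 = 4.241 * 27.04429 / 1000 = 0.11469 W/m^2
q = 0.11469 W/m^2


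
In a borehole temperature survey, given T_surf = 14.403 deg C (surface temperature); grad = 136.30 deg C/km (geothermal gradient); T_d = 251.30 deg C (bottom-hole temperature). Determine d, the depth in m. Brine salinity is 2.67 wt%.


d = (T_d - T_surf) / grad * 1000
d = (251.30 - 14.403) / 136.30 * 1000
d = 1738.1 m


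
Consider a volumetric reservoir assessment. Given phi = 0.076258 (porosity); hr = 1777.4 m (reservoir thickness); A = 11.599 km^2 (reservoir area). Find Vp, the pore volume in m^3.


Vp = A * 1e6 * hr * phi
Vp = 11.599 * 1e6 * 1777.4 * 0.076258
Vp = 1.5721e+09 m^3


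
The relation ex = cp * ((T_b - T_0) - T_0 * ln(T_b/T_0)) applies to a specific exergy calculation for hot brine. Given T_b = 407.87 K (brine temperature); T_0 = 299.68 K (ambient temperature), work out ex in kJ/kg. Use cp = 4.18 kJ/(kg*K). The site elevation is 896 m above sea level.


ex = cp * ((T_b - T_0) - T_0 * ln(T_b/T_0))
ex = 4.18 * ((407.87 - 299.68) - 299.68 * ln(407.87/299.68))
ex = 66.122 kJ/kg


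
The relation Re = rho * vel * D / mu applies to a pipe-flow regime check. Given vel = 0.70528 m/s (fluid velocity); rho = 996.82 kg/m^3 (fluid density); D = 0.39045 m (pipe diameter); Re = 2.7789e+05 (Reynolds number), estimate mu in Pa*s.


mu = rho * vel * D / Re
mu = 996.82 * 0.70528 * 0.39045 / 2.7789e+05
mu = 0.00098780 Pa*s


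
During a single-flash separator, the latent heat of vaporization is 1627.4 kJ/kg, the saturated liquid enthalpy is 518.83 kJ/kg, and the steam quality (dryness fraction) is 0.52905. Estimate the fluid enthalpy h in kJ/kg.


h = hf + x * hfg
h = 518.83 + 0.52905 * 1627.4
h = 1379.8 kJ/kg


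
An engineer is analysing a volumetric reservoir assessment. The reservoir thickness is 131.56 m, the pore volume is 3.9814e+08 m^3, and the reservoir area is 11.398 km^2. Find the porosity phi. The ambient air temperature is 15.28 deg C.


phi = Vp / (A * 1e6 * hr)
phi = 3.9814e+08 / (11.398 * 1e6 * 131.56)
phi = 0.26551


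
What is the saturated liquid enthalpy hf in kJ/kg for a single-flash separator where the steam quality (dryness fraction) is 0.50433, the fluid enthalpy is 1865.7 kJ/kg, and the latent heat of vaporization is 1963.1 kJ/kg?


hf = h - x * hfg
hf = 1865.7 - 0.50433 * 1963.1
hf = 875.65 kJ/kg


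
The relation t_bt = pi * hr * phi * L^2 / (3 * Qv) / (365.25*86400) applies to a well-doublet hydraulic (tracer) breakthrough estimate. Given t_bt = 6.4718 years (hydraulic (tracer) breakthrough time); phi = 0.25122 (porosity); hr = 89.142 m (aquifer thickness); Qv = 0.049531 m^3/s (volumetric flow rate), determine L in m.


L = sqrt(t_bt*365.25*86400*3*Qv / (pi*hr*phi))
L = sqrt(6.4718*365.25*86400*3*0.049531 / (pi*89.142*0.25122))
L = 656.78 m


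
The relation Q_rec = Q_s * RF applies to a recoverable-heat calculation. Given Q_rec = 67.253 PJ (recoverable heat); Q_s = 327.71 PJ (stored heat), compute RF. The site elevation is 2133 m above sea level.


RF = Q_rec / Q_s
RF = 67.253 / 327.71
RF = 0.20522


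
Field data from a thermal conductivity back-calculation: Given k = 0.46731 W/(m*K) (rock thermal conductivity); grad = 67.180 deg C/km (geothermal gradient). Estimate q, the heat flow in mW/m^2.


q = k * grad / 1000
q = 0.46731 * 67.180 / 1000
q = 0.03139389 W/m^2
Convert: 0.03139389 W/m^2 * 1000.0 = 31.394 mW/m^2
q = 31.394 mW/m^2


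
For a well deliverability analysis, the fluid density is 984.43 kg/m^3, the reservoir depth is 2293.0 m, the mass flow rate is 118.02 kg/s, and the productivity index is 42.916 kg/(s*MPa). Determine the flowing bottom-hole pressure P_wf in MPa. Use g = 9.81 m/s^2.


Step 1: P_i = rho*g*h/1e6 = 984.43*9.81*2293.0/1e6 = 22.14409 MPa
Step 2: P_wf = P_i - mdot/PI = 22.14409 - 118.02/42.916 = 19.394 MPa
P_wf = 19.394 MPa


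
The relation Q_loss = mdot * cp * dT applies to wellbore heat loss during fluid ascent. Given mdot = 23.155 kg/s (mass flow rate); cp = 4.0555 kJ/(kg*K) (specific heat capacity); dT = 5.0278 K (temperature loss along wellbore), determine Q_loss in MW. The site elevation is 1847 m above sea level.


Q_loss = mdot * cp * dT
Q_loss = 23.155 * 4.0555 * 5.0278
Q_loss = 472.1361 kW
Convert: 472.1361 kW * 0.001 = 0.47214 MW
Q_loss = 0.47214 MW


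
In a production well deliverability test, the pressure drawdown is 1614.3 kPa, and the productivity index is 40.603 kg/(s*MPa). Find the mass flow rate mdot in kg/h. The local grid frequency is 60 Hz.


mdot = PI * dP / 1000
mdot = 40.603 * 1614.3 / 1000
mdot = 65.54542 kg/s
Convert: 65.54542 kg/s * 3600.0 = 2.3596e+05 kg/h
mdot = 2.3596e+05 kg/h


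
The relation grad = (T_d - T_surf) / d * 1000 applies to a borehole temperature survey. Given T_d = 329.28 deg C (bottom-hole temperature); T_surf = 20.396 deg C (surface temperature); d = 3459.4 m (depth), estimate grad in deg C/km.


grad = (T_d - T_surf) / d * 1000
grad = (329.28 - 20.396) / 3459.4 * 1000
grad = 89.288 deg C/km


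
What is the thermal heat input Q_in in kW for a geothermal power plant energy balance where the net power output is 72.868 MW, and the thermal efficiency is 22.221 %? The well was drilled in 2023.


Q_in = W_net / (eta / 100)
Q_in = 72.868 / (22.221 / 100)
Q_in = 327.9240 MW
Convert: 327.9240 MW * 1000.0 = 3.2792e+05 kW
Q_in = 3.2792e+05 kW


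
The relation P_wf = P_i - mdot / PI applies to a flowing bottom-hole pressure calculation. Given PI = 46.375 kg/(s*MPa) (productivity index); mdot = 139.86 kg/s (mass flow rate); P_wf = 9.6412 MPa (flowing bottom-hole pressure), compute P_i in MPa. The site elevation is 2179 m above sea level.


P_i = P_wf + mdot / PI
P_i = 9.6412 + 139.86 / 46.375
P_i = 12.657 MPa


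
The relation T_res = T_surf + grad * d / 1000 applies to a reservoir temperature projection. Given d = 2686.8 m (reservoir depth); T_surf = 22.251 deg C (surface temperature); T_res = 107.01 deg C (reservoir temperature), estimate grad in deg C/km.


grad = (T_res - T_surf) / d * 1000
grad = (107.01 - 22.251) / 2686.8 * 1000
grad = 31.546 deg C/km


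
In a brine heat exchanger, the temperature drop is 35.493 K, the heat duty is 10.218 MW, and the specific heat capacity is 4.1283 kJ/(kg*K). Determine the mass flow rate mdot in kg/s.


mdot = Q * 1000 / (cp * dT)
mdot = 10.218 * 1000 / (4.1283 * 35.493)
mdot = 69.735 kg/s


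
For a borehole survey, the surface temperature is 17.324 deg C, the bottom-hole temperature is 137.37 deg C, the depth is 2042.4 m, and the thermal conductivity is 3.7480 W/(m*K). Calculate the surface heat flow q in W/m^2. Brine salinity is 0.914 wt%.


Step 1: grad = (T_d - T_surf)/d * 1000 = (137.37 - 17.324)/2042.4 * 1000 = 58.77693 deg C/km
Step 2: q = k * grad / 1000 = 3.748 * 58.77693 / 1000 = 0.22030 W/m^2
q = 0.22030 W/m^2


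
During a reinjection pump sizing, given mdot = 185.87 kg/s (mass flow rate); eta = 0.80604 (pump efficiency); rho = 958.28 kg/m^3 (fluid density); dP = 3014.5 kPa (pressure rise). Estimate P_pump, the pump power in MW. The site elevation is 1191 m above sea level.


P_pump = mdot * dP / (rho * eta)
P_pump = 185.87 * 3014.5 / (958.28 * 0.80604)
P_pump = 725.3967 kW
Convert: 725.3967 kW * 0.001 = 0.72540 MW
P_pump = 0.72540 MW


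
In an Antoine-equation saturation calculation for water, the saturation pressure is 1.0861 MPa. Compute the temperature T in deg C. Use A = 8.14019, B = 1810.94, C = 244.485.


T = B / (A - log10(P_sat * 760 / 0.101325)) - C
T = 1810.94 / (8.14019 - log10(1.0861 * 760 / 0.101325)) - 244.485
T = 183.71 deg C


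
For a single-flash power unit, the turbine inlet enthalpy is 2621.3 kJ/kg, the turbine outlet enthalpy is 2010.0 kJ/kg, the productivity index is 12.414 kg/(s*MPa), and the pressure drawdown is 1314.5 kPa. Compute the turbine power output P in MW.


Step 1: mdot = PI * dP / 1000 = 12.414 * 1314.5 / 1000 = 16.31820 kg/s
Step 2: P = mdot*(h_in - h_out)/1000 = 16.31820*(2621.3 - 2010.0)/1000 = 9.9753 MW
P = 9.9753 MW


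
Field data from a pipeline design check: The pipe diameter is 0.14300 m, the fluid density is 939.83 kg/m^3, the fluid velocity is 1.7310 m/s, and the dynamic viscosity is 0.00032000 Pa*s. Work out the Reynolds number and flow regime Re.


Step 1: Re = rho*vel*D/mu = 939.83*1.731*0.143/0.00032 = 7.2700e+05
Step 2: Re = 7.2700e+05 > 4000, so flow is turbulent.
Re = 7.2700e+05 (turbulent)


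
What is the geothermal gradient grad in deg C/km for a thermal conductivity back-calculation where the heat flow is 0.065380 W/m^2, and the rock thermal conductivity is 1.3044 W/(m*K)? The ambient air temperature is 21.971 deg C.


grad = q / k * 1000
grad = 0.065380 / 1.3044 * 1000
grad = 50.123 deg C/km


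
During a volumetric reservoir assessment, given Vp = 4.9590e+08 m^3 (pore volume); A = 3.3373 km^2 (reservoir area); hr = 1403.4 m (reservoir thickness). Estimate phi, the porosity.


phi = Vp / (A * 1e6 * hr)
phi = 4.9590e+08 / (3.3373 * 1e6 * 1403.4)
phi = 0.10588


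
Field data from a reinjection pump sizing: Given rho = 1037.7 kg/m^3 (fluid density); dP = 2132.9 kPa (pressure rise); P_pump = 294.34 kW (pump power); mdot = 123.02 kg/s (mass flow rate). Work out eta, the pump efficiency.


eta = mdot * dP / (rho * P_pump)
eta = 123.02 * 2132.9 / (1037.7 * 294.34)
eta = 0.85906


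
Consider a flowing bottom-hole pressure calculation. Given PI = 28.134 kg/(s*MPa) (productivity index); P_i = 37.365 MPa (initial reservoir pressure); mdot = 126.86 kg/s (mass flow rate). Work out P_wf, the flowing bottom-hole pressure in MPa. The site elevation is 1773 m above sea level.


P_wf = P_i - mdot / PI
P_wf = 37.365 - 126.86 / 28.134
P_wf = 32.856 MPa


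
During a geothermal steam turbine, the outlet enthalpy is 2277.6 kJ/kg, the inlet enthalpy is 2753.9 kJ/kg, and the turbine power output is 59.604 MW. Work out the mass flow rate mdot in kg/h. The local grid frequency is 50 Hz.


mdot = P * 1000 / (h_in - h_out)
mdot = 59.604 * 1000 / (2753.9 - 2277.6)
mdot = 125.1396 kg/s
Convert: 125.1396 kg/s * 3600.0 = 4.5050e+05 kg/h
mdot = 4.5050e+05 kg/h


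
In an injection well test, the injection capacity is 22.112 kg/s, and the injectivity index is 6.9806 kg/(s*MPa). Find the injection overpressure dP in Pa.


dP = mdot * 1000 / II
dP = 22.112 * 1000 / 6.9806
dP = 3167.636 kPa
Convert: 3167.636 kPa * 1000.0 = 3.1676e+06 Pa
dP = 3.1676e+06 Pa


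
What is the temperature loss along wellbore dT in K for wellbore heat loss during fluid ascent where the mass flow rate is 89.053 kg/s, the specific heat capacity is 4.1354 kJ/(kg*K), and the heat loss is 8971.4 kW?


dT = Q_loss / (mdot * cp)
dT = 8971.4 / (89.053 * 4.1354)
dT = 24.361 K


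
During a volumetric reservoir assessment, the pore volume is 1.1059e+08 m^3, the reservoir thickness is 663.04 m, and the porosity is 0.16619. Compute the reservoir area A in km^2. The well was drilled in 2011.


A = Vp / (1e6 * hr * phi)
A = 1.1059e+08 / (1e6 * 663.04 * 0.16619)
A = 1.0036 km^2


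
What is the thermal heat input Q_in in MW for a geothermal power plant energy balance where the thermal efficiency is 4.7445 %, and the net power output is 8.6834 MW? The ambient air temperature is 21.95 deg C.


Q_in = W_net / (eta / 100)
Q_in = 8.6834 / (4.7445 / 100)
Q_in = 183.02 MW


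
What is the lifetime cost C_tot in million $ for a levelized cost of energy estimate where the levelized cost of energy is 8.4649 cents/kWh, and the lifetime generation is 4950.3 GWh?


C_tot = LCOE / 100 * E_tot
C_tot = 8.4649 / 100 * 4950.3
C_tot = 419.04 million $


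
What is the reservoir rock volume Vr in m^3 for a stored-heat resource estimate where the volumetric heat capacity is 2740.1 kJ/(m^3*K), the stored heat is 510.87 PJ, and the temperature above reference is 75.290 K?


Vr = Q_s * 1e12 / (rhoc * dT)
Vr = 510.87 * 1e12 / (2740.1 * 75.290)
Vr = 2.4763e+09 m^3


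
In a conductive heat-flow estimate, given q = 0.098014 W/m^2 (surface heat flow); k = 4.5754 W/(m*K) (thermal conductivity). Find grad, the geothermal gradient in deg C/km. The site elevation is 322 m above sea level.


grad = q * 1000 / k
grad = 0.098014 * 1000 / 4.5754
grad = 21.422 deg C/km


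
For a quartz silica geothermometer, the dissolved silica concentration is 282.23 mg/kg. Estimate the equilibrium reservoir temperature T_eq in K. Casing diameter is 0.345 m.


T_eq = 1309 / (5.19 - log10(SiO2)) - 273.15
T_eq = 1309 / (5.19 - log10(282.23)) - 273.15
T_eq = 204.6924 deg C
Convert to K: 204.6924 + 273.15 = 477.84 K
T_eq = 477.84 K


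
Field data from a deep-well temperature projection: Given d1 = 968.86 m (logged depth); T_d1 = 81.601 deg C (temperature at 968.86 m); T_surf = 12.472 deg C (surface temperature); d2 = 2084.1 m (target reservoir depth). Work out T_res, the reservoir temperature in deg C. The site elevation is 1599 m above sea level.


Step 1: grad = (T_d1 - T_surf)/d1 * 1000 = (81.601 - 12.472)/968.86 * 1000 = 71.35087 deg C/km
Step 2: T_res = T_surf + grad*d2/1000 = 12.472 + 71.35087*2084.1/1000 = 161.17 deg C
T_res = 161.17 deg C


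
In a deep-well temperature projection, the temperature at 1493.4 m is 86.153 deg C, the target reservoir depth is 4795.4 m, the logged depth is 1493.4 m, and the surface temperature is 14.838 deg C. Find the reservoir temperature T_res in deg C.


Step 1: grad = (T_d1 - T_surf)/d1 * 1000 = (86.153 - 14.838)/1493.4 * 1000 = 47.75345 deg C/km
Step 2: T_res = T_surf + grad*d2/1000 = 14.838 + 47.75345*4795.4/1000 = 243.83 deg C
T_res = 243.83 deg C


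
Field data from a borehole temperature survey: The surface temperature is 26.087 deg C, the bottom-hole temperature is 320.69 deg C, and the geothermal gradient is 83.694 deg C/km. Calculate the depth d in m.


d = (T_d - T_surf) / grad * 1000
d = (320.69 - 26.087) / 83.694 * 1000
d = 3520.0 m


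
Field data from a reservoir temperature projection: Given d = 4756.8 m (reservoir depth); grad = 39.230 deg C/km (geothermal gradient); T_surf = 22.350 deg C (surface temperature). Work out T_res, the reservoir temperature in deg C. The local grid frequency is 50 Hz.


T_res = T_surf + grad * d / 1000
T_res = 22.350 + 39.230 * 4756.8 / 1000
T_res = 208.96 deg C


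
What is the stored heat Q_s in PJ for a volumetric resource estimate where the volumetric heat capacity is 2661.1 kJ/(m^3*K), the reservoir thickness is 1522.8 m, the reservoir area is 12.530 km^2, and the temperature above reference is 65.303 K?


Step 1: Vr = A*1e6*hr = 12.53*1e6*1522.8 = 1.908068e+10 m^3
Step 2: Q_s = Vr*rhoc*dT/1e12 = 1.908068e+10*2661.1*65.303/1e12 = 3315.8 PJ
Q_s = 3315.8 PJ


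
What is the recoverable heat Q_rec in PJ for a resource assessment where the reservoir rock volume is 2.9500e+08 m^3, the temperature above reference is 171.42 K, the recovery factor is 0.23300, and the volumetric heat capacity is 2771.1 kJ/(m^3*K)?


Step 1: Q_s = Vr*rhoc*dT/1e12 = 2.9500e+08*2771.1*171.42/1e12 = 140.1315 PJ
Step 2: Q_rec = Q_s * RF = 140.1315 * 0.233 = 32.651 PJ
Q_rec = 32.651 PJ


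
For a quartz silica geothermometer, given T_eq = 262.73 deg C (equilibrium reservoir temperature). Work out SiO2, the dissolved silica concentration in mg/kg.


SiO2 = 10^(5.19 - 1309/(T_eq + 273.15))
SiO2 = 10^(5.19 - 1309/(262.73 + 273.15))
SiO2 = 558.84 mg/kg


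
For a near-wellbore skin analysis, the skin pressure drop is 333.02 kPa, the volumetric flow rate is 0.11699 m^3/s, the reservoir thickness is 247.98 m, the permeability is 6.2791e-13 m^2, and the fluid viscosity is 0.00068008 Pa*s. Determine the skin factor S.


S = dP_s * 1000 * 2*pi*k*hr / (q*mu)
S = 333.02 * 1000 * 2*pi*6.2791e-13*247.98 / (0.11699*0.00068008)
S = 4.0950


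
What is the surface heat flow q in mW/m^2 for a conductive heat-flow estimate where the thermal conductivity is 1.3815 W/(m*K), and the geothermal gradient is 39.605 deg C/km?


q = k * grad / 1000
q = 1.3815 * 39.605 / 1000
q = 0.05471431 W/m^2
Convert: 0.05471431 W/m^2 * 1000.0 = 54.714 mW/m^2
q = 54.714 mW/m^2


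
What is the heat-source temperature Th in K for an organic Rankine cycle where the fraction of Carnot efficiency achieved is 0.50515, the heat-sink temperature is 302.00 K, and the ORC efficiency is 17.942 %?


Th = Tc / (1 - (eta_orc/100)/f)
Th = 302.00 / (1 - (17.942/100)/0.50515)
Th = 468.35 K


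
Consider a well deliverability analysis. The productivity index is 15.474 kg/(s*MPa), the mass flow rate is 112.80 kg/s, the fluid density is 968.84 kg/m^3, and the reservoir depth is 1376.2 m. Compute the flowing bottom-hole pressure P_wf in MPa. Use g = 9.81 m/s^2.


Step 1: P_i = rho*g*h/1e6 = 968.84*9.81*1376.2/1e6 = 13.07985 MPa
Step 2: P_wf = P_i - mdot/PI = 13.07985 - 112.8/15.474 = 5.7902 MPa
P_wf = 5.7902 MPa


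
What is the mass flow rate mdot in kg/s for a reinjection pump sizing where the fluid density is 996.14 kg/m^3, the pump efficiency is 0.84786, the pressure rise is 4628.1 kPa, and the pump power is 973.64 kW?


mdot = P_pump * rho * eta / dP
mdot = 973.64 * 996.14 * 0.84786 / 4628.1
mdot = 177.68 kg/s
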